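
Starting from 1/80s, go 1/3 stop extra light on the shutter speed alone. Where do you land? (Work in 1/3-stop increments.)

1/60s

Shutter speed: 1/80 → 1/60 — 1/3 stop slower (brighter).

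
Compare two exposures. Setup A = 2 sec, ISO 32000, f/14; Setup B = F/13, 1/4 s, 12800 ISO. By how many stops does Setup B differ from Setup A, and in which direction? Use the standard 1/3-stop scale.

4 stops darker

Aperture: f/14 → f/13 — 1/3 stop wider (brighter).
Shutter speed: 2 → 1.6 → 1.3 → 1 → 0.8 → 0.6 → 0.5 → 0.4 → 0.3 → 1/4 — 3 stops faster (darker).
ISO: 32000 → 25600 → 20000 → 16000 → 12800 — 1 1/3 stops dropped (darker).
Net: +1/3 −3 −1 1/3 = −4 stops.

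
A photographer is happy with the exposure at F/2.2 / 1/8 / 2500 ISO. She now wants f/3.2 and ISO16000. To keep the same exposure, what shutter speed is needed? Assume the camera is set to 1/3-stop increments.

1/25s

Aperture: f/2.2 → f/2.5 → f/2.8 → f/3.2 — 1 stop narrower (darker).
ISO: 2500 → 3200 → 4000 → 5000 → 6400 → 8000 → 10000 → 12800 → 16000 — 2 2/3 stops raised (brighter).
Net change so far: 1 2/3 stops brighter. Offset with the shutter speed: 1/8 → 1/10 → 1/13 → 1/15 → 1/20 → 1/25.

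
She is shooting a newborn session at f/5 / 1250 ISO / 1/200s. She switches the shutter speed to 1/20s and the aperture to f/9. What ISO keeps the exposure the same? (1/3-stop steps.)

Shutter speed: 1/200 → 1/160 → 1/125 → 1/100 → 1/80 → 1/60 → 1/50 → 1/40 → 1/30 → 1/25 → 1/20 — 3 1/3 stops slower (brighter).
Aperture: f/5 → f/5.6 → f/6.3 → f/7.1 → f/8 → f/9 — 1 2/3 stops stopped down (darker).
Net change so far: 1 2/3 stops brighter. Offset with the ISO: 1250 → 1000 → 800 → 640 → 500 → 400.

ISO 400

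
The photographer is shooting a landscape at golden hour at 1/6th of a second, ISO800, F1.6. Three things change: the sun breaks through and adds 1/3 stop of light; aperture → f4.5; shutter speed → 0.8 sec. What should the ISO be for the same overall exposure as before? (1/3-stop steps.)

Scene light: 1/3 stop brighter.
Aperture: f/1.6 → f/1.8 → f/2 → f/2.2 → f/2.5 → f/2.8 → f/3.2 → f/3.5 → f/4 → f/4.5 — 3 stops narrower (darker).
Shutter speed: 1/6 → 1/5 → 1/4 → 0.3 → 0.4 → 0.5 → 0.6 → 0.8 — 2 1/3 stops slower (brighter).
Net so far: 1/3 stop darker. ISO: 800 → 1000.

ISO 1000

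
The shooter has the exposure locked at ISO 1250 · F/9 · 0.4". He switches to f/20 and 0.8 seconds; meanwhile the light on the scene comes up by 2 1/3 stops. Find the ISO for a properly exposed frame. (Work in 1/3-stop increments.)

ISO 640

Scene light: 2 1/3 stops brighter.
Aperture: f/9 → f/10 → f/11 → f/13 → f/14 → f/16 → f/18 → f/20 — 2 1/3 stops stopped down (darker).
Shutter speed: 0.4 → 0.5 → 0.6 → 0.8 — 1 stop slower (brighter).
Net so far: 1 stop brighter. ISO: 1250 → 1000 → 800 → 640.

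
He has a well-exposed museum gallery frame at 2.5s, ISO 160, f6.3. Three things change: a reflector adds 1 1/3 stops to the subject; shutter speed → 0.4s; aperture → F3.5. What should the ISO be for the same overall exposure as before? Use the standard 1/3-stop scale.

Scene light: 1 1/3 stops brighter.
Shutter speed: 2.5 → 2 → 1.6 → 1.3 → 1 → 0.8 → 0.6 → 0.5 → 0.4 — 2 2/3 stops shorter (darker).
Aperture: f/6.3 → f/5.6 → f/5 → f/4.5 → f/4 → f/3.5 — 1 2/3 stops wider (brighter).
Net so far: 1/3 stop brighter. ISO: 160 → 125.

ISO 125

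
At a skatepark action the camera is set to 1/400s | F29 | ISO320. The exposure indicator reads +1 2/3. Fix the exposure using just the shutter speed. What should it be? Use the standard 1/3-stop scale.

Overexposed by 1 2/3 stops → need 1 2/3 stops darker.
Shutter speed: 1/400 → 1/500 → 1/640 → 1/800 → 1/1000 → 1/1250.

1/1250s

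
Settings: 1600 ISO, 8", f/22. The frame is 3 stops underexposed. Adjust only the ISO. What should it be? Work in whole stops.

ISO 12800

Underexposed by 3 stops → need 3 stops brighter.
ISO: 1600 → 3200 → 6400 → 12800.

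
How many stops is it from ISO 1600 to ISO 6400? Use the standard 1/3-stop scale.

2 stops

1600 → 2000 → 2500 → 3200 → 4000 → 5000 → 6400 — count the steps: 6 third-stops = 2 stops.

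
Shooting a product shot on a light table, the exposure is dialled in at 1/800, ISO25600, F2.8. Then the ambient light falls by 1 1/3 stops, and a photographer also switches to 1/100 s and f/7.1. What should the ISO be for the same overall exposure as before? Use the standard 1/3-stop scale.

Scene light: 1 1/3 stops darker.
Shutter speed: 1/800 → 1/640 → 1/500 → 1/400 → 1/320 → 1/250 → 1/200 → 1/160 → 1/125 → 1/100 — 3 stops slower (brighter).
Aperture: f/2.8 → f/3.2 → f/3.5 → f/4 → f/4.5 → f/5 → f/5.6 → f/6.3 → f/7.1 — 2 2/3 stops stopped down (darker).
Net so far: 1 stop darker. ISO: 25600 → 32000 → 40000 → 51200.

ISO 51200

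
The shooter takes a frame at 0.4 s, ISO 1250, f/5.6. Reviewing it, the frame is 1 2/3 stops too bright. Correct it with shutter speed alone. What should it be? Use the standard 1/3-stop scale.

Overexposed by 1 2/3 stops → need 1 2/3 stops darker.
Shutter speed: 0.4 → 0.3 → 1/4 → 1/5 → 1/6 → 1/8.

1/8s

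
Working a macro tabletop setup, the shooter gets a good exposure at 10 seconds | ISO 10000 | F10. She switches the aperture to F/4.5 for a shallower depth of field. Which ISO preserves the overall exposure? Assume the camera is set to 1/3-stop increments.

ISO 2000

Aperture: f/10 → f/9 → f/8 → f/7.1 → f/6.3 → f/5.6 → f/5 → f/4.5 — 2 1/3 stops larger aperture (brighter).
Need 2 1/3 stops darker from the ISO: 10000 → 8000 → 6400 → 5000 → 4000 → 3200 → 2500 → 2000.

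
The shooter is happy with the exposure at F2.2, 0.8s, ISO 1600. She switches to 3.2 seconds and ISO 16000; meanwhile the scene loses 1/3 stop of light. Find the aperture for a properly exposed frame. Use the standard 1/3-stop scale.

f/13

Scene light: 1/3 stop darker.
Shutter speed: 0.8 → 1 → 1.3 → 1.6 → 2 → 2.5 → 3.2 — 2 stops slower (brighter).
ISO: 1600 → 2000 → 2500 → 3200 → 4000 → 5000 → 6400 → 8000 → 10000 → 12800 → 16000 — 3 1/3 stops higher (brighter).
Net so far: 5 stops brighter. Aperture: f/2.2 → f/2.5 → f/2.8 → f/3.2 → f/3.5 → f/4 → f/4.5 → f/5 → f/5.6 → f/6.3 → f/7.1 → f/8 → f/9 → f/10 → f/11 → f/13.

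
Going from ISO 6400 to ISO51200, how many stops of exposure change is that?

3 stops

6400 → 12800 → 25600 → 51200 — count the steps: 3 stops.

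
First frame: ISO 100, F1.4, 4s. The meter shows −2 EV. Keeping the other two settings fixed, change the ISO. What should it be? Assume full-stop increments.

ISO 400

Underexposed by 2 stops → need 2 stops brighter.
ISO: 100 → 200 → 400.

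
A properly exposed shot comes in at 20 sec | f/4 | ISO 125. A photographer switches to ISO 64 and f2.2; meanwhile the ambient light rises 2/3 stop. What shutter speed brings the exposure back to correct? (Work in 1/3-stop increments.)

Scene light: 2/3 stop brighter.
ISO: 125 → 100 → 80 → 64 — 1 stop dropped (darker).
Aperture: f/4 → f/3.5 → f/3.2 → f/2.8 → f/2.5 → f/2.2 — 1 2/3 stops wider (brighter).
Net so far: 1 1/3 stops brighter. Shutter speed: 20 → 15 → 13 → 10 → 8.

8 s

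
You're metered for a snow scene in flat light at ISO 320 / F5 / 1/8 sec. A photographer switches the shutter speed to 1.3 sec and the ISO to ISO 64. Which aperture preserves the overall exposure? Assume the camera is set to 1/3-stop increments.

f/7.1

Shutter speed: 1/8 → 1/6 → 1/5 → 1/4 → 0.3 → 0.4 → 0.5 → 0.6 → 0.8 → 1 → 1.3 — 3 1/3 stops slower (brighter).
ISO: 320 → 250 → 200 → 160 → 125 → 100 → 80 → 64 — 2 1/3 stops lower (darker).
Net change so far: 1 stop brighter. Offset with the aperture: f/5 → f/5.6 → f/6.3 → f/7.1.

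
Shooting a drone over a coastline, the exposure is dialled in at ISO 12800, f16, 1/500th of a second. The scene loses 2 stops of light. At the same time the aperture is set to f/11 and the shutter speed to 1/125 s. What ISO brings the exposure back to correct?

ISO 6400

Scene light: 2 stops darker.
Aperture: f/16 → f/11 — 1 stop opened up (brighter).
Shutter speed: 1/500 → 1/250 → 1/125 — 2 stops longer (brighter).
Net so far: 1 stop brighter. ISO: 12800 → 6400.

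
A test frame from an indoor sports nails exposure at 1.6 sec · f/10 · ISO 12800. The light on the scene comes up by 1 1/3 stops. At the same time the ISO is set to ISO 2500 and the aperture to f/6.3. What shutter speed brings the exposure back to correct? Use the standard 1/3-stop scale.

1.3 s

Scene light: 1 1/3 stops brighter.
ISO: 12800 → 10000 → 8000 → 6400 → 5000 → 4000 → 3200 → 2500 — 2 1/3 stops dropped (darker).
Aperture: f/10 → f/9 → f/8 → f/7.1 → f/6.3 — 1 1/3 stops wider (brighter).
Net so far: 1/3 stop brighter. Shutter speed: 1.6 → 1.3.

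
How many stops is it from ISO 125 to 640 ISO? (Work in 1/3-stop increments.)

125 → 160 → 200 → 250 → 320 → 400 → 500 → 640 — count the steps: 7 third-stops = 2 1/3 stops.

2 1/3 stops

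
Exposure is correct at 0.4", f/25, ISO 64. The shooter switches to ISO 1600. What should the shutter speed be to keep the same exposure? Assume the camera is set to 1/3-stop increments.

ISO: 64 → 80 → 100 → 125 → 160 → 200 → 250 → 320 → 400 → 500 → 640 → 800 → 1000 → 1250 → 1600 — 4 2/3 stops higher (brighter).
Need 4 2/3 stops darker from the shutter speed: 0.4 → 0.3 → 1/4 → 1/5 → 1/6 → 1/8 → 1/10 → 1/13 → 1/15 → 1/20 → 1/25 → 1/30 → 1/40 → 1/50 → 1/60.

1/60s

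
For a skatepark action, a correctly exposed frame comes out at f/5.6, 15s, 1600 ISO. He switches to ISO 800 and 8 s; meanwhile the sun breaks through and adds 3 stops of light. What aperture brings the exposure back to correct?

Scene light: 3 stops brighter.
ISO: 1600 → 800 — 1 stop dropped (darker).
Shutter speed: 15 → 8 — 1 stop faster (darker).
Net so far: 1 stop brighter. Aperture: f/5.6 → f/8.

f/8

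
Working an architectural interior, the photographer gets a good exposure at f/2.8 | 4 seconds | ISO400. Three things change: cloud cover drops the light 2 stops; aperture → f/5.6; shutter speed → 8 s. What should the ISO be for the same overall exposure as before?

ISO 3200

Scene light: 2 stops darker.
Aperture: f/2.8 → f/4 → f/5.6 — 2 stops stopped down (darker).
Shutter speed: 4 → 8 — 1 stop slower (brighter).
Net so far: 3 stops darker. ISO: 400 → 800 → 1600 → 3200.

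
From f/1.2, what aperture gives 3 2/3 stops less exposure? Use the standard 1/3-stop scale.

f/4.5

Aperture: f/1.2 → f/1.4 → f/1.6 → f/1.8 → f/2 → f/2.2 → f/2.5 → f/2.8 → f/3.2 → f/3.5 → f/4 → f/4.5 — 3 2/3 stops smaller aperture (darker).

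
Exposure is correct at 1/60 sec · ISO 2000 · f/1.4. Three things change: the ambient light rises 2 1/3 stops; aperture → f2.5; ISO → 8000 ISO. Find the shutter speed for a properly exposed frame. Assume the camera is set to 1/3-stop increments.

1/400s

Scene light: 2 1/3 stops brighter.
Aperture: f/1.4 → f/1.6 → f/1.8 → f/2 → f/2.2 → f/2.5 — 1 2/3 stops narrower (darker).
ISO: 2000 → 2500 → 3200 → 4000 → 5000 → 6400 → 8000 — 2 stops raised (brighter).
Net so far: 2 2/3 stops brighter. Shutter speed: 1/60 → 1/80 → 1/100 → 1/125 → 1/160 → 1/200 → 1/250 → 1/320 → 1/400.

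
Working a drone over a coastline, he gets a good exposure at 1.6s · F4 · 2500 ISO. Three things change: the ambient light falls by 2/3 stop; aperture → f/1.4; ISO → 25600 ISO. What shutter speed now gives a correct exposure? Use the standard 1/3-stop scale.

Scene light: 2/3 stop darker.
Aperture: f/4 → f/3.5 → f/3.2 → f/2.8 → f/2.5 → f/2.2 → f/2 → f/1.8 → f/1.6 → f/1.4 — 3 stops wider (brighter).
ISO: 2500 → 3200 → 4000 → 5000 → 6400 → 8000 → 10000 → 12800 → 16000 → 20000 → 25600 — 3 1/3 stops higher (brighter).
Net so far: 5 2/3 stops brighter. Shutter speed: 1.6 → 1.3 → 1 → 0.8 → 0.6 → 0.5 → 0.4 → 0.3 → 1/4 → 1/5 → 1/6 → 1/8 → 1/10 → 1/13 → 1/15 → 1/20 → 1/25 → 1/30.

1/30s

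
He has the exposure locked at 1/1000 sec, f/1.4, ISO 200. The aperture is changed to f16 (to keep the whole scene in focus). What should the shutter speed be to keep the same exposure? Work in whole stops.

Aperture: f/1.4 → f/2 → f/2.8 → f/4 → f/5.6 → f/8 → f/11 → f/16 — 7 stops stopped down (darker).
Need 7 stops brighter from the shutter speed: 1/1000 → 1/500 → 1/250 → 1/125 → 1/60 → 1/30 → 1/15 → 1/8.

1/8s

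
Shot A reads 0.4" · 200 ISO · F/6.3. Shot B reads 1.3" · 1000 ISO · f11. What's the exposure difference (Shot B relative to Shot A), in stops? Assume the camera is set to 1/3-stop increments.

Aperture: f/6.3 → f/7.1 → f/8 → f/9 → f/10 → f/11 — 1 2/3 stops narrower (darker).
Shutter speed: 0.4 → 0.5 → 0.6 → 0.8 → 1 → 1.3 — 1 2/3 stops longer (brighter).
ISO: 200 → 250 → 320 → 400 → 500 → 640 → 800 → 1000 — 2 1/3 stops raised (brighter).
Net: −1 2/3 +1 2/3 +2 1/3 = +2 1/3 stops.

2 1/3 stops brighter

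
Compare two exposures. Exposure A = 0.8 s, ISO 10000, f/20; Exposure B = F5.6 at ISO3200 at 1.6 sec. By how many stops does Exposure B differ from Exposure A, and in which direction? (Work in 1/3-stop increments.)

Aperture: f/20 → f/18 → f/16 → f/14 → f/13 → f/11 → f/10 → f/9 → f/8 → f/7.1 → f/6.3 → f/5.6 — 3 2/3 stops wider (brighter).
Shutter speed: 0.8 → 1 → 1.3 → 1.6 — 1 stop slower (brighter).
ISO: 10000 → 8000 → 6400 → 5000 → 4000 → 3200 — 1 2/3 stops lower (darker).
Net: +3 2/3 +1 −1 2/3 = +3 stops.

3 stops brighter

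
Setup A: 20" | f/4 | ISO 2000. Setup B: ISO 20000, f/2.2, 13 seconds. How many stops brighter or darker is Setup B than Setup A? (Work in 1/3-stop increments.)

4 1/3 stops brighter

Aperture: f/4 → f/3.5 → f/3.2 → f/2.8 → f/2.5 → f/2.2 — 1 2/3 stops larger aperture (brighter).
Shutter speed: 20 → 15 → 13 — 2/3 stop faster (darker).
ISO: 2000 → 2500 → 3200 → 4000 → 5000 → 6400 → 8000 → 10000 → 12800 → 16000 → 20000 — 3 1/3 stops higher (brighter).
Net: +1 2/3 −2/3 +3 1/3 = +4 1/3 stops.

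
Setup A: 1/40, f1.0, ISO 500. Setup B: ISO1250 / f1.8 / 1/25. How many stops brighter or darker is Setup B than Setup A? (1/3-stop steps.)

Aperture: f/1.0 → f/1.1 → f/1.2 → f/1.4 → f/1.6 → f/1.8 — 1 2/3 stops smaller aperture (darker).
Shutter speed: 1/40 → 1/30 → 1/25 — 2/3 stop longer (brighter).
ISO: 500 → 640 → 800 → 1000 → 1250 — 1 1/3 stops raised (brighter).
Net: −1 2/3 +2/3 +1 1/3 = +1/3 stops.

1/3 stop brighter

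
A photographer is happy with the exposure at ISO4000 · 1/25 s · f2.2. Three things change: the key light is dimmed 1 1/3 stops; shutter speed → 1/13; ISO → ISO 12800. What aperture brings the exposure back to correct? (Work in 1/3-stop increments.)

f/3.5

Scene light: 1 1/3 stops darker.
Shutter speed: 1/25 → 1/20 → 1/15 → 1/13 — 1 stop slower (brighter).
ISO: 4000 → 5000 → 6400 → 8000 → 10000 → 12800 — 1 2/3 stops raised (brighter).
Net so far: 1 1/3 stops brighter. Aperture: f/2.2 → f/2.5 → f/2.8 → f/3.2 → f/3.5.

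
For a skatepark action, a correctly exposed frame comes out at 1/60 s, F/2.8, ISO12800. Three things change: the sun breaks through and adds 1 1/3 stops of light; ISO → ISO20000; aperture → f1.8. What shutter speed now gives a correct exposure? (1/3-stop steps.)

Scene light: 1 1/3 stops brighter.
ISO: 12800 → 16000 → 20000 — 2/3 stop higher (brighter).
Aperture: f/2.8 → f/2.5 → f/2.2 → f/2 → f/1.8 — 1 1/3 stops wider (brighter).
Net so far: 3 1/3 stops brighter. Shutter speed: 1/60 → 1/80 → 1/100 → 1/125 → 1/160 → 1/200 → 1/250 → 1/320 → 1/400 → 1/500 → 1/640.

1/640s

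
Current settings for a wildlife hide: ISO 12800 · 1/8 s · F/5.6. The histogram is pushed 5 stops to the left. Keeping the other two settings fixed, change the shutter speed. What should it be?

Underexposed by 5 stops → need 5 stops brighter.
Shutter speed: 1/8 → 1/4 → 1/2 → 1 → 2 → 4.

4 s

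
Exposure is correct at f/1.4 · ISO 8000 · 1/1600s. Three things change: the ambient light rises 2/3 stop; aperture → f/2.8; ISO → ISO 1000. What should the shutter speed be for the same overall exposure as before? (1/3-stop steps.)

Scene light: 2/3 stop brighter.
Aperture: f/1.4 → f/1.6 → f/1.8 → f/2 → f/2.2 → f/2.5 → f/2.8 — 2 stops stopped down (darker).
ISO: 8000 → 6400 → 5000 → 4000 → 3200 → 2500 → 2000 → 1600 → 1250 → 1000 — 3 stops lower (darker).
Net so far: 4 1/3 stops darker. Shutter speed: 1/1600 → 1/1250 → 1/1000 → 1/800 → 1/640 → 1/500 → 1/400 → 1/320 → 1/250 → 1/200 → 1/160 → 1/125 → 1/100 → 1/80.

1/80s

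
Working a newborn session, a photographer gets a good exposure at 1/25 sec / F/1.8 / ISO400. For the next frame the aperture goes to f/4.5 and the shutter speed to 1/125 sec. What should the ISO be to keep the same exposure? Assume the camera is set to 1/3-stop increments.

ISO 12800

Aperture: f/1.8 → f/2 → f/2.2 → f/2.5 → f/2.8 → f/3.2 → f/3.5 → f/4 → f/4.5 — 2 2/3 stops narrower (darker).
Shutter speed: 1/25 → 1/30 → 1/40 → 1/50 → 1/60 → 1/80 → 1/100 → 1/125 — 2 1/3 stops shorter (darker).
Net change so far: 5 stops darker. Offset with the ISO: 400 → 500 → 640 → 800 → 1000 → 1250 → 1600 → 2000 → 2500 → 3200 → 4000 → 5000 → 6400 → 8000 → 10000 → 12800.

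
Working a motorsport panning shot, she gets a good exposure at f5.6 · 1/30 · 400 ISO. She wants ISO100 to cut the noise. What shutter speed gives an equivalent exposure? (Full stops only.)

1/8s

ISO: 400 → 200 → 100 — 2 stops dropped (darker).
Need 2 stops brighter from the shutter speed: 1/30 → 1/15 → 1/8.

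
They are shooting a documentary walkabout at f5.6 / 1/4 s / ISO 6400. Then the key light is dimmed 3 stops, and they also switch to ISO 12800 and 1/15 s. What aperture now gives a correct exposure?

f/1.4

Scene light: 3 stops darker.
ISO: 6400 → 12800 — 1 stop raised (brighter).
Shutter speed: 1/4 → 1/8 → 1/15 — 2 stops faster (darker).
Net so far: 4 stops darker. Aperture: f/5.6 → f/4 → f/2.8 → f/2 → f/1.4.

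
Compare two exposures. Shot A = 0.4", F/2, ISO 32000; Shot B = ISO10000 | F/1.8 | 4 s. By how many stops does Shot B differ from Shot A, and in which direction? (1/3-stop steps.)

2 stops brighter

Aperture: f/2 → f/1.8 — 1/3 stop opened up (brighter).
Shutter speed: 0.4 → 0.5 → 0.6 → 0.8 → 1 → 1.3 → 1.6 → 2 → 2.5 → 3.2 → 4 — 3 1/3 stops slower (brighter).
ISO: 32000 → 25600 → 20000 → 16000 → 12800 → 10000 — 1 2/3 stops lower (darker).
Net: +1/3 +3 1/3 −1 2/3 = +2 stops.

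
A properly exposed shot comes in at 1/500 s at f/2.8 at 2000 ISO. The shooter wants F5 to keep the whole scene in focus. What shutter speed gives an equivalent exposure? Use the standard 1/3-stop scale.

1/160s

Aperture: f/2.8 → f/3.2 → f/3.5 → f/4 → f/4.5 → f/5 — 1 2/3 stops narrower (darker).
Need 1 2/3 stops brighter from the shutter speed: 1/500 → 1/400 → 1/320 → 1/250 → 1/200 → 1/160.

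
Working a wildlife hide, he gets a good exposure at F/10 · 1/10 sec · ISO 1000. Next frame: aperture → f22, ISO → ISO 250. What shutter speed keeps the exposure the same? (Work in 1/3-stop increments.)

2 s

Aperture: f/10 → f/11 → f/13 → f/14 → f/16 → f/18 → f/20 → f/22 — 2 1/3 stops smaller aperture (darker).
ISO: 1000 → 800 → 640 → 500 → 400 → 320 → 250 — 2 stops dropped (darker).
Net change so far: 4 1/3 stops darker. Offset with the shutter speed: 1/10 → 1/8 → 1/6 → 1/5 → 1/4 → 0.3 → 0.4 → 0.5 → 0.6 → 0.8 → 1 → 1.3 → 1.6 → 2.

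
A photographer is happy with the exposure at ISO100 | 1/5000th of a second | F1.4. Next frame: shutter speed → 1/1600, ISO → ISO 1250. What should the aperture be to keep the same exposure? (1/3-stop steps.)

f/9

Shutter speed: 1/5000 → 1/4000 → 1/3200 → 1/2500 → 1/2000 → 1/1600 — 1 2/3 stops longer (brighter).
ISO: 100 → 125 → 160 → 200 → 250 → 320 → 400 → 500 → 640 → 800 → 1000 → 1250 — 3 2/3 stops higher (brighter).
Net change so far: 5 1/3 stops brighter. Offset with the aperture: f/1.4 → f/1.6 → f/1.8 → f/2 → f/2.2 → f/2.5 → f/2.8 → f/3.2 → f/3.5 → f/4 → f/4.5 → f/5 → f/5.6 → f/6.3 → f/7.1 → f/8 → f/9.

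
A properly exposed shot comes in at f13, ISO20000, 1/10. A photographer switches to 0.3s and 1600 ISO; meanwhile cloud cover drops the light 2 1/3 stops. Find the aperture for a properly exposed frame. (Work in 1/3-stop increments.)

Scene light: 2 1/3 stops darker.
Shutter speed: 1/10 → 1/8 → 1/6 → 1/5 → 1/4 → 0.3 — 1 2/3 stops slower (brighter).
ISO: 20000 → 16000 → 12800 → 10000 → 8000 → 6400 → 5000 → 4000 → 3200 → 2500 → 2000 → 1600 — 3 2/3 stops lower (darker).
Net so far: 4 1/3 stops darker. Aperture: f/13 → f/11 → f/10 → f/9 → f/8 → f/7.1 → f/6.3 → f/5.6 → f/5 → f/4.5 → f/4 → f/3.5 → f/3.2 → f/2.8.

f/2.8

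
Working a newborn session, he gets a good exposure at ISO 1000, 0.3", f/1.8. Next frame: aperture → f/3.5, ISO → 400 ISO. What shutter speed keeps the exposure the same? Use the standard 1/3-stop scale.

3.2 s

Aperture: f/1.8 → f/2 → f/2.2 → f/2.5 → f/2.8 → f/3.2 → f/3.5 — 2 stops narrower (darker).
ISO: 1000 → 800 → 640 → 500 → 400 — 1 1/3 stops dropped (darker).
Net change so far: 3 1/3 stops darker. Offset with the shutter speed: 0.3 → 0.4 → 0.5 → 0.6 → 0.8 → 1 → 1.3 → 1.6 → 2 → 2.5 → 3.2.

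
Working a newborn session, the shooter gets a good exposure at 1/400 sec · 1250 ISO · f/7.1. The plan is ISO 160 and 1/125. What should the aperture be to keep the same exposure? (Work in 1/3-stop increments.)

f/4.5

ISO: 1250 → 1000 → 800 → 640 → 500 → 400 → 320 → 250 → 200 → 160 — 3 stops lower (darker).
Shutter speed: 1/400 → 1/320 → 1/250 → 1/200 → 1/160 → 1/125 — 1 2/3 stops slower (brighter).
Net change so far: 1 1/3 stops darker. Offset with the aperture: f/7.1 → f/6.3 → f/5.6 → f/5 → f/4.5.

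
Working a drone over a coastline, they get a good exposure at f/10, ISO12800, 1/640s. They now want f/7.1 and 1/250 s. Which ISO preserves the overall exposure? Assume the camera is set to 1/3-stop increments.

Aperture: f/10 → f/9 → f/8 → f/7.1 — 1 stop opened up (brighter).
Shutter speed: 1/640 → 1/500 → 1/400 → 1/320 → 1/250 — 1 1/3 stops slower (brighter).
Net change so far: 2 1/3 stops brighter. Offset with the ISO: 12800 → 10000 → 8000 → 6400 → 5000 → 4000 → 3200 → 2500.

ISO 2500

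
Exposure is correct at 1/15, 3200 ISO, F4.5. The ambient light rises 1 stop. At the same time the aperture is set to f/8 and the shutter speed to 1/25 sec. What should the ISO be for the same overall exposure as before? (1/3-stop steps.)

ISO 8000

Scene light: 1 stop brighter.
Aperture: f/4.5 → f/5 → f/5.6 → f/6.3 → f/7.1 → f/8 — 1 2/3 stops smaller aperture (darker).
Shutter speed: 1/15 → 1/20 → 1/25 — 2/3 stop shorter (darker).
Net so far: 1 1/3 stops darker. ISO: 3200 → 4000 → 5000 → 6400 → 8000.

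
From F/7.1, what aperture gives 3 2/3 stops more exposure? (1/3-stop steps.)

f/2

Aperture: f/7.1 → f/6.3 → f/5.6 → f/5 → f/4.5 → f/4 → f/3.5 → f/3.2 → f/2.8 → f/2.5 → f/2.2 → f/2 — 3 2/3 stops wider (brighter).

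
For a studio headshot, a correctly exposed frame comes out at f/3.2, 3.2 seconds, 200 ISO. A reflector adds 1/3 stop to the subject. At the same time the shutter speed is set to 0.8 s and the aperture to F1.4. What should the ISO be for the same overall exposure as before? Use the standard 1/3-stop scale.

ISO 125

Scene light: 1/3 stop brighter.
Shutter speed: 3.2 → 2.5 → 2 → 1.6 → 1.3 → 1 → 0.8 — 2 stops faster (darker).
Aperture: f/3.2 → f/2.8 → f/2.5 → f/2.2 → f/2 → f/1.8 → f/1.6 → f/1.4 — 2 1/3 stops larger aperture (brighter).
Net so far: 2/3 stop brighter. ISO: 200 → 160 → 125.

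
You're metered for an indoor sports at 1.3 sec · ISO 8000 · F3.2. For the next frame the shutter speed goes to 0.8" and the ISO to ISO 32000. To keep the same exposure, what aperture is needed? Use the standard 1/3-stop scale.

Shutter speed: 1.3 → 1 → 0.8 — 2/3 stop shorter (darker).
ISO: 8000 → 10000 → 12800 → 16000 → 20000 → 25600 → 32000 — 2 stops raised (brighter).
Net change so far: 1 1/3 stops brighter. Offset with the aperture: f/3.2 → f/3.5 → f/4 → f/4.5 → f/5.

f/5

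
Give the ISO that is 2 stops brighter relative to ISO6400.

ISO: 6400 → 12800 → 25600 — 2 stops raised (brighter).

ISO 25600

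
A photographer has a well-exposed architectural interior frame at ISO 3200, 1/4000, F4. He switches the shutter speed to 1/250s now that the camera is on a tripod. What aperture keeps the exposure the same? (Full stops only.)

f/16

Shutter speed: 1/4000 → 1/2000 → 1/1000 → 1/500 → 1/250 — 4 stops longer (brighter).
Need 4 stops darker from the aperture: f/4 → f/5.6 → f/8 → f/11 → f/16.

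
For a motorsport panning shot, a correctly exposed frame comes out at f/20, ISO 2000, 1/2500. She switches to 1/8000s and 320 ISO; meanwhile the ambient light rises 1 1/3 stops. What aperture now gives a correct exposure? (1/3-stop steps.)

Scene light: 1 1/3 stops brighter.
Shutter speed: 1/2500 → 1/3200 → 1/4000 → 1/5000 → 1/6400 → 1/8000 — 1 2/3 stops shorter (darker).
ISO: 2000 → 1600 → 1250 → 1000 → 800 → 640 → 500 → 400 → 320 — 2 2/3 stops lower (darker).
Net so far: 3 stops darker. Aperture: f/20 → f/18 → f/16 → f/14 → f/13 → f/11 → f/10 → f/9 → f/8 → f/7.1.

f/7.1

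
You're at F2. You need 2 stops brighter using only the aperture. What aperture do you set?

f/1.0

Aperture: f/2 → f/1.4 → f/1.0 — 2 stops wider (brighter).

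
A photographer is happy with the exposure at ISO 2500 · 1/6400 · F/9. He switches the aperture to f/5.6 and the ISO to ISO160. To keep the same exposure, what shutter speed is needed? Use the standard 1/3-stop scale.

Aperture: f/9 → f/8 → f/7.1 → f/6.3 → f/5.6 — 1 1/3 stops larger aperture (brighter).
ISO: 2500 → 2000 → 1600 → 1250 → 1000 → 800 → 640 → 500 → 400 → 320 → 250 → 200 → 160 — 4 stops lower (darker).
Net change so far: 2 2/3 stops darker. Offset with the shutter speed: 1/6400 → 1/5000 → 1/4000 → 1/3200 → 1/2500 → 1/2000 → 1/1600 → 1/1250 → 1/1000.

1/1000s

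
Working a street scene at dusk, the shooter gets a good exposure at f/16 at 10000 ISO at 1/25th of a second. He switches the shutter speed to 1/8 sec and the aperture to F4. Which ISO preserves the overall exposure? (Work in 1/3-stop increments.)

ISO 200

Shutter speed: 1/25 → 1/20 → 1/15 → 1/13 → 1/10 → 1/8 — 1 2/3 stops slower (brighter).
Aperture: f/16 → f/14 → f/13 → f/11 → f/10 → f/9 → f/8 → f/7.1 → f/6.3 → f/5.6 → f/5 → f/4.5 → f/4 — 4 stops wider (brighter).
Net change so far: 5 2/3 stops brighter. Offset with the ISO: 10000 → 8000 → 6400 → 5000 → 4000 → 3200 → 2500 → 2000 → 1600 → 1250 → 1000 → 800 → 640 → 500 → 400 → 320 → 250 → 200.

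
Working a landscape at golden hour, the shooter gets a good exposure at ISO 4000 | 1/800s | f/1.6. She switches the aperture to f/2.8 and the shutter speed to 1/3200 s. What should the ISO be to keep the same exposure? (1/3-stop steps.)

ISO 51200

Aperture: f/1.6 → f/1.8 → f/2 → f/2.2 → f/2.5 → f/2.8 — 1 2/3 stops narrower (darker).
Shutter speed: 1/800 → 1/1000 → 1/1250 → 1/1600 → 1/2000 → 1/2500 → 1/3200 — 2 stops faster (darker).
Net change so far: 3 2/3 stops darker. Offset with the ISO: 4000 → 5000 → 6400 → 8000 → 10000 → 12800 → 16000 → 20000 → 25600 → 32000 → 40000 → 51200.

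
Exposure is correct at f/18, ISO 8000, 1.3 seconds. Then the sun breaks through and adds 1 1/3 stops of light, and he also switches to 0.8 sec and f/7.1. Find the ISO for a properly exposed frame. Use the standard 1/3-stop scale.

Scene light: 1 1/3 stops brighter.
Shutter speed: 1.3 → 1 → 0.8 — 2/3 stop shorter (darker).
Aperture: f/18 → f/16 → f/14 → f/13 → f/11 → f/10 → f/9 → f/8 → f/7.1 — 2 2/3 stops wider (brighter).
Net so far: 3 1/3 stops brighter. ISO: 8000 → 6400 → 5000 → 4000 → 3200 → 2500 → 2000 → 1600 → 1250 → 1000 → 800.

ISO 800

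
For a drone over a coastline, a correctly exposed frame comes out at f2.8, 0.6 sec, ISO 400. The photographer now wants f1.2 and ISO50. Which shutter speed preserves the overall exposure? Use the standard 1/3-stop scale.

1 s

Aperture: f/2.8 → f/2.5 → f/2.2 → f/2 → f/1.8 → f/1.6 → f/1.4 → f/1.2 — 2 1/3 stops larger aperture (brighter).
ISO: 400 → 320 → 250 → 200 → 160 → 125 → 100 → 80 → 64 → 50 — 3 stops dropped (darker).
Net change so far: 2/3 stop darker. Offset with the shutter speed: 0.6 → 0.8 → 1.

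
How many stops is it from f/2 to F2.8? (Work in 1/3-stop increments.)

1 stop

f/2 → f/2.2 → f/2.5 → f/2.8 — count the steps: 3 third-stops = 1 stop.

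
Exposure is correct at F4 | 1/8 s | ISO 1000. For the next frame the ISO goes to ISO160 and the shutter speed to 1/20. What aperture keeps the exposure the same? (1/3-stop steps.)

ISO: 1000 → 800 → 640 → 500 → 400 → 320 → 250 → 200 → 160 — 2 2/3 stops lower (darker).
Shutter speed: 1/8 → 1/10 → 1/13 → 1/15 → 1/20 — 1 1/3 stops shorter (darker).
Net change so far: 4 stops darker. Offset with the aperture: f/4 → f/3.5 → f/3.2 → f/2.8 → f/2.5 → f/2.2 → f/2 → f/1.8 → f/1.6 → f/1.4 → f/1.2 → f/1.1 → f/1.0.

f/1.0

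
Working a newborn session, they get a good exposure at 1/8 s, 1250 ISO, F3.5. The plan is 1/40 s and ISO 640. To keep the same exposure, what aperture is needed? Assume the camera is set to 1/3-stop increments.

f/1.1

Shutter speed: 1/8 → 1/10 → 1/13 → 1/15 → 1/20 → 1/25 → 1/30 → 1/40 — 2 1/3 stops faster (darker).
ISO: 1250 → 1000 → 800 → 640 — 1 stop lower (darker).
Net change so far: 3 1/3 stops darker. Offset with the aperture: f/3.5 → f/3.2 → f/2.8 → f/2.5 → f/2.2 → f/2 → f/1.8 → f/1.6 → f/1.4 → f/1.2 → f/1.1.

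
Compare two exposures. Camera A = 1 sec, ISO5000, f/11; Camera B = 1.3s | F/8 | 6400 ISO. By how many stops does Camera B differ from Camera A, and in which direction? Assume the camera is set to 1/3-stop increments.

1 2/3 stops brighter

Aperture: f/11 → f/10 → f/9 → f/8 — 1 stop larger aperture (brighter).
Shutter speed: 1 → 1.3 — 1/3 stop slower (brighter).
ISO: 5000 → 6400 — 1/3 stop raised (brighter).
Net: +1 +1/3 +1/3 = +1 2/3 stops.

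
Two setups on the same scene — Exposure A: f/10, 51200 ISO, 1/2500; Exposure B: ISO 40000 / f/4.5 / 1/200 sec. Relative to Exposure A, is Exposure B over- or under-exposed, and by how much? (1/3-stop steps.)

5 2/3 stops brighter

Aperture: f/10 → f/9 → f/8 → f/7.1 → f/6.3 → f/5.6 → f/5 → f/4.5 — 2 1/3 stops wider (brighter).
Shutter speed: 1/2500 → 1/2000 → 1/1600 → 1/1250 → 1/1000 → 1/800 → 1/640 → 1/500 → 1/400 → 1/320 → 1/250 → 1/200 — 3 2/3 stops slower (brighter).
ISO: 51200 → 40000 — 1/3 stop dropped (darker).
Net: +2 1/3 +3 2/3 −1/3 = +5 2/3 stops.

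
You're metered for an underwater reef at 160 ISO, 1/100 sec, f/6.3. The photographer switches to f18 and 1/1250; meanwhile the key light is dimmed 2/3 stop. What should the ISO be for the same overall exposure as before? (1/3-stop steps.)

Scene light: 2/3 stop darker.
Aperture: f/6.3 → f/7.1 → f/8 → f/9 → f/10 → f/11 → f/13 → f/14 → f/16 → f/18 — 3 stops narrower (darker).
Shutter speed: 1/100 → 1/125 → 1/160 → 1/200 → 1/250 → 1/320 → 1/400 → 1/500 → 1/640 → 1/800 → 1/1000 → 1/1250 — 3 2/3 stops shorter (darker).
Net so far: 7 1/3 stops darker. ISO: 160 → 200 → 250 → 320 → 400 → 500 → 640 → 800 → 1000 → 1250 → 1600 → 2000 → 2500 → 3200 → 4000 → 5000 → 6400 → 8000 → 10000 → 12800 → 16000 → 20000 → 25600.

ISO 25600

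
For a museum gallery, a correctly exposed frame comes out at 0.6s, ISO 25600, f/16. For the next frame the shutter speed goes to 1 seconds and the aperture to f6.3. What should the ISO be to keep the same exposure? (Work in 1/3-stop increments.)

Shutter speed: 0.6 → 0.8 → 1 — 2/3 stop longer (brighter).
Aperture: f/16 → f/14 → f/13 → f/11 → f/10 → f/9 → f/8 → f/7.1 → f/6.3 — 2 2/3 stops wider (brighter).
Net change so far: 3 1/3 stops brighter. Offset with the ISO: 25600 → 20000 → 16000 → 12800 → 10000 → 8000 → 6400 → 5000 → 4000 → 3200 → 2500.

ISO 2500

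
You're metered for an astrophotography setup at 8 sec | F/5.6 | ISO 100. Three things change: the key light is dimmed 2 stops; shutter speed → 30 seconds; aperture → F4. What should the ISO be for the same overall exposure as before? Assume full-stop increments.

ISO 50

Scene light: 2 stops darker.
Shutter speed: 8 → 15 → 30 — 2 stops longer (brighter).
Aperture: f/5.6 → f/4 — 1 stop larger aperture (brighter).
Net so far: 1 stop brighter. ISO: 100 → 50.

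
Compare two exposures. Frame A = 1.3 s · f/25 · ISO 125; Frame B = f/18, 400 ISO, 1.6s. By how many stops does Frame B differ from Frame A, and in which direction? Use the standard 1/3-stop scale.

3 stops brighter

Aperture: f/25 → f/22 → f/20 → f/18 — 1 stop larger aperture (brighter).
Shutter speed: 1.3 → 1.6 — 1/3 stop slower (brighter).
ISO: 125 → 160 → 200 → 250 → 320 → 400 — 1 2/3 stops higher (brighter).
Net: +1 +1/3 +1 2/3 = +3 stops.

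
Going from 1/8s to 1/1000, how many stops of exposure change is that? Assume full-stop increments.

1/8 → 1/15 → 1/30 → 1/60 → 1/125 → 1/250 → 1/500 → 1/1000 — count the steps: 7 stops.

7 stops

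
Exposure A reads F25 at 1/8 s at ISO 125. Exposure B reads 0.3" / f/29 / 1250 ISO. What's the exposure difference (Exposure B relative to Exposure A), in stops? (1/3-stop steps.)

4 1/3 stops brighter

Aperture: f/25 → f/29 — 1/3 stop narrower (darker).
Shutter speed: 1/8 → 1/6 → 1/5 → 1/4 → 0.3 — 1 1/3 stops longer (brighter).
ISO: 125 → 160 → 200 → 250 → 320 → 400 → 500 → 640 → 800 → 1000 → 1250 — 3 1/3 stops raised (brighter).
Net: −1/3 +1 1/3 +3 1/3 = +4 1/3 stops.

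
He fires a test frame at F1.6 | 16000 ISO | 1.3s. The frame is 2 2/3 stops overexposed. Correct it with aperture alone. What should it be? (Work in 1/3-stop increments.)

f/4

Overexposed by 2 2/3 stops → need 2 2/3 stops darker.
Aperture: f/1.6 → f/1.8 → f/2 → f/2.2 → f/2.5 → f/2.8 → f/3.2 → f/3.5 → f/4.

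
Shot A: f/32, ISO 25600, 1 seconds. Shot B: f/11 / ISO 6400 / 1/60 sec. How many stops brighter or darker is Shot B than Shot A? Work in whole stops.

5 stops darker

Aperture: f/32 → f/22 → f/16 → f/11 — 3 stops wider (brighter).
Shutter speed: 1 → 1/2 → 1/4 → 1/8 → 1/15 → 1/30 → 1/60 — 6 stops shorter (darker).
ISO: 25600 → 12800 → 6400 — 2 stops dropped (darker).
Net: +3 −6 −2 = −5 stops.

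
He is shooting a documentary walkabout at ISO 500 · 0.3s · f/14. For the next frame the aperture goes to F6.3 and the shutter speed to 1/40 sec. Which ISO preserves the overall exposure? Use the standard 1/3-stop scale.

Aperture: f/14 → f/13 → f/11 → f/10 → f/9 → f/8 → f/7.1 → f/6.3 — 2 1/3 stops larger aperture (brighter).
Shutter speed: 0.3 → 1/4 → 1/5 → 1/6 → 1/8 → 1/10 → 1/13 → 1/15 → 1/20 → 1/25 → 1/30 → 1/40 — 3 2/3 stops shorter (darker).
Net change so far: 1 1/3 stops darker. Offset with the ISO: 500 → 640 → 800 → 1000 → 1250.

ISO 1250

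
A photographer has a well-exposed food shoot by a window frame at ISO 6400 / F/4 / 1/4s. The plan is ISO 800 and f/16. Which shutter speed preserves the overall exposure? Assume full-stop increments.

30 s

ISO: 6400 → 3200 → 1600 → 800 — 3 stops lower (darker).
Aperture: f/4 → f/5.6 → f/8 → f/11 → f/16 — 4 stops stopped down (darker).
Net change so far: 7 stops darker. Offset with the shutter speed: 1/4 → 1/2 → 1 → 2 → 4 → 8 → 15 → 30.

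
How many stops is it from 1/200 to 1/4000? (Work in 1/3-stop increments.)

4 1/3 stops

1/200 → 1/250 → 1/320 → 1/400 → 1/500 → 1/640 → 1/800 → 1/1000 → 1/1250 → 1/1600 → 1/2000 → 1/2500 → 1/3200 → 1/4000 — count the steps: 13 third-stops = 4 1/3 stops.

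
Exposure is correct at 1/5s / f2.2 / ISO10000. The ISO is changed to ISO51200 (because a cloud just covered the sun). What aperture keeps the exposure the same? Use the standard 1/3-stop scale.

ISO: 10000 → 12800 → 16000 → 20000 → 25600 → 32000 → 40000 → 51200 — 2 1/3 stops raised (brighter).
Need 2 1/3 stops darker from the aperture: f/2.2 → f/2.5 → f/2.8 → f/3.2 → f/3.5 → f/4 → f/4.5 → f/5.

f/5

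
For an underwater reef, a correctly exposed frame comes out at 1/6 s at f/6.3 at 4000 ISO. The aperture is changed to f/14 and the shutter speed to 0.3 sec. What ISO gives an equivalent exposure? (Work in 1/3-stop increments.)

Aperture: f/6.3 → f/7.1 → f/8 → f/9 → f/10 → f/11 → f/13 → f/14 — 2 1/3 stops narrower (darker).
Shutter speed: 1/6 → 1/5 → 1/4 → 0.3 — 1 stop slower (brighter).
Net change so far: 1 1/3 stops darker. Offset with the ISO: 4000 → 5000 → 6400 → 8000 → 10000.

ISO 10000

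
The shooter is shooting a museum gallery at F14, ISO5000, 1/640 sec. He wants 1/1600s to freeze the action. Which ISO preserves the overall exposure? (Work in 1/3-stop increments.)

Shutter speed: 1/640 → 1/800 → 1/1000 → 1/1250 → 1/1600 — 1 1/3 stops shorter (darker).
Need 1 1/3 stops brighter from the ISO: 5000 → 6400 → 8000 → 10000 → 12800.

ISO 12800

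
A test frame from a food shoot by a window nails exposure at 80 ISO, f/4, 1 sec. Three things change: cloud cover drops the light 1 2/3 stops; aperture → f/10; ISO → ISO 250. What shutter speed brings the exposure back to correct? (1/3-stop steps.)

6 s

Scene light: 1 2/3 stops darker.
Aperture: f/4 → f/4.5 → f/5 → f/5.6 → f/6.3 → f/7.1 → f/8 → f/9 → f/10 — 2 2/3 stops stopped down (darker).
ISO: 80 → 100 → 125 → 160 → 200 → 250 — 1 2/3 stops raised (brighter).
Net so far: 2 2/3 stops darker. Shutter speed: 1 → 1.3 → 1.6 → 2 → 2.5 → 3.2 → 4 → 5 → 6.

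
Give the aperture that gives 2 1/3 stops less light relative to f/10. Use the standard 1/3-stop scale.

Aperture: f/10 → f/11 → f/13 → f/14 → f/16 → f/18 → f/20 → f/22 — 2 1/3 stops narrower (darker).

f/22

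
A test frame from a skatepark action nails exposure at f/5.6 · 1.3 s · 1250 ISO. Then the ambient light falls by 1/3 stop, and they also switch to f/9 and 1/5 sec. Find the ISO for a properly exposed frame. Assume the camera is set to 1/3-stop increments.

ISO 25600

Scene light: 1/3 stop darker.
Aperture: f/5.6 → f/6.3 → f/7.1 → f/8 → f/9 — 1 1/3 stops stopped down (darker).
Shutter speed: 1.3 → 1 → 0.8 → 0.6 → 0.5 → 0.4 → 0.3 → 1/4 → 1/5 — 2 2/3 stops shorter (darker).
Net so far: 4 1/3 stops darker. ISO: 1250 → 1600 → 2000 → 2500 → 3200 → 4000 → 5000 → 6400 → 8000 → 10000 → 12800 → 16000 → 20000 → 25600.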